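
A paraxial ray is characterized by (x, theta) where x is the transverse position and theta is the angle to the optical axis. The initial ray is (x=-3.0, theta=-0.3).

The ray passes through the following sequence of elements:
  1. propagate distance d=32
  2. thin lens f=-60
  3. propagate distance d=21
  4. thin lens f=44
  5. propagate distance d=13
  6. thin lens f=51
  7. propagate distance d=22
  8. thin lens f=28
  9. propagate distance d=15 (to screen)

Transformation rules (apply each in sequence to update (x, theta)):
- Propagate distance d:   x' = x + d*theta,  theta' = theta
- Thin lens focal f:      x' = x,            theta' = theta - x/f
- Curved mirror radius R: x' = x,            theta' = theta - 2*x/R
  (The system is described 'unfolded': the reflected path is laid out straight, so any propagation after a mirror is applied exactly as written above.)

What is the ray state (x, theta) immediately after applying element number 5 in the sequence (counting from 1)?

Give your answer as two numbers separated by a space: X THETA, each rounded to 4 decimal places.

Answer: -23.0530 0.0198

Derivation:
Initial: x=-3.0000 theta=-0.3000
After 1 (propagate distance d=32): x=-12.6000 theta=-0.3000
After 2 (thin lens f=-60): x=-12.6000 theta=-0.5100
After 3 (propagate distance d=21): x=-23.3100 theta=-0.5100
After 4 (thin lens f=44): x=-23.3100 theta=87/4400 (≈0.0198)
After 5 (propagate distance d=13): x=-101433/4400 (≈-23.0530) theta=87/4400 (≈0.0198)
Rounded to 4 decimal places: x = -23.0530, theta = 0.0198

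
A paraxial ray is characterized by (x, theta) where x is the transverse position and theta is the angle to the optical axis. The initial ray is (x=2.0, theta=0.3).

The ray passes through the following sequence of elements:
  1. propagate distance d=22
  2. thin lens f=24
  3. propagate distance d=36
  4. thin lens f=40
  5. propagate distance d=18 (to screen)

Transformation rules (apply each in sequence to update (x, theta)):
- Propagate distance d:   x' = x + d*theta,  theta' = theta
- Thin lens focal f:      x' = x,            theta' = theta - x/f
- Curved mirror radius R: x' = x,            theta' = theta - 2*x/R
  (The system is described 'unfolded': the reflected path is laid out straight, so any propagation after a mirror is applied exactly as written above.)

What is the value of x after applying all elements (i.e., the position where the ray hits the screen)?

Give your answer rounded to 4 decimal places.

Answer: 2.5250

Derivation:
Initial: x=2.0000 theta=0.3000
After 1 (propagate distance d=22): x=8.6000 theta=0.3000
After 2 (thin lens f=24): x=8.6000 theta=-7/120 (≈-0.0583)
After 3 (propagate distance d=36): x=6.5000 theta=-7/120 (≈-0.0583)
After 4 (thin lens f=40): x=6.5000 theta=-53/240 (≈-0.2208)
After 5 (propagate distance d=18 (to screen)): x=2.5250 theta=-53/240 (≈-0.2208)
Rounded to 4 decimal places: x = 2.5250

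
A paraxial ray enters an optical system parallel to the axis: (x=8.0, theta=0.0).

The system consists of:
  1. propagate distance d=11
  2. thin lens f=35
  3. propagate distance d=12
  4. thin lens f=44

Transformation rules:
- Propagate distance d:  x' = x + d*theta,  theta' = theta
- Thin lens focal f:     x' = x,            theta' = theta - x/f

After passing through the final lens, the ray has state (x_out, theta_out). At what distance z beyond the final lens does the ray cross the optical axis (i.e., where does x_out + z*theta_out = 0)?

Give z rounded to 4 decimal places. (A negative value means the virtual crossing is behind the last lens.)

Answer: 15.1045

Derivation:
Initial: x=8.0000 theta=0.0000
After 1 (propagate distance d=11): x=8.0000 theta=0.0000
After 2 (thin lens f=35): x=8.0000 theta=-8/35 (≈-0.2286)
After 3 (propagate distance d=12): x=184/35 (≈5.2571) theta=-8/35 (≈-0.2286)
After 4 (thin lens f=44): x=184/35 (≈5.2571) theta=-134/385 (≈-0.3481)
z_focus = -x_out/theta_out = -(184/35)/(-134/385) = 1012/67 ≈ 15.1045
Rounded to 4 decimal places: z = 15.1045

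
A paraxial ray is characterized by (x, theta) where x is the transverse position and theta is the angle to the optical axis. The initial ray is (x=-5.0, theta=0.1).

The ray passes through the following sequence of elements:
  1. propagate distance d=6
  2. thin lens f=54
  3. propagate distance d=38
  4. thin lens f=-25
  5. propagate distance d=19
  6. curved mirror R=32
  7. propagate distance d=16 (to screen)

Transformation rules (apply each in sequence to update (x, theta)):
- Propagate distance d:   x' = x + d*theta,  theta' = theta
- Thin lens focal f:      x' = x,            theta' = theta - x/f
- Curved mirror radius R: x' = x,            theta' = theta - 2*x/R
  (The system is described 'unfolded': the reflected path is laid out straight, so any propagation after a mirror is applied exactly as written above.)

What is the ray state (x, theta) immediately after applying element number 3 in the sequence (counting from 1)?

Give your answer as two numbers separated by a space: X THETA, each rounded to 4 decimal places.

Initial: x=-5.0000 theta=0.1000
After 1 (propagate distance d=6): x=-4.4000 theta=0.1000
After 2 (thin lens f=54): x=-4.4000 theta=49/270 (≈0.1815)
After 3 (propagate distance d=38): x=337/135 (≈2.4963) theta=49/270 (≈0.1815)
Rounded to 4 decimal places: x = 2.4963, theta = 0.1815

Answer: 2.4963 0.1815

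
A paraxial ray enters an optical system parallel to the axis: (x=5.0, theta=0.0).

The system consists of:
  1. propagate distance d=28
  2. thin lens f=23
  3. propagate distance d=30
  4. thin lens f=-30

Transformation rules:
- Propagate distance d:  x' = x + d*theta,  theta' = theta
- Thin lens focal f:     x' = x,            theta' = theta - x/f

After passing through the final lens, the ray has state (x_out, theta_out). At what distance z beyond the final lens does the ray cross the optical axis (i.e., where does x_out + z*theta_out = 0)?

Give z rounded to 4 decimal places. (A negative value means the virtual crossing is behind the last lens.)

Answer: -5.6757

Derivation:
Initial: x=5.0000 theta=0.0000
After 1 (propagate distance d=28): x=5.0000 theta=0.0000
After 2 (thin lens f=23): x=5.0000 theta=-5/23 (≈-0.2174)
After 3 (propagate distance d=30): x=-35/23 (≈-1.5217) theta=-5/23 (≈-0.2174)
After 4 (thin lens f=-30): x=-35/23 (≈-1.5217) theta=-37/138 (≈-0.2681)
z_focus = -x_out/theta_out = -(-35/23)/(-37/138) = -210/37 ≈ -5.6757
Rounded to 4 decimal places: z = -5.6757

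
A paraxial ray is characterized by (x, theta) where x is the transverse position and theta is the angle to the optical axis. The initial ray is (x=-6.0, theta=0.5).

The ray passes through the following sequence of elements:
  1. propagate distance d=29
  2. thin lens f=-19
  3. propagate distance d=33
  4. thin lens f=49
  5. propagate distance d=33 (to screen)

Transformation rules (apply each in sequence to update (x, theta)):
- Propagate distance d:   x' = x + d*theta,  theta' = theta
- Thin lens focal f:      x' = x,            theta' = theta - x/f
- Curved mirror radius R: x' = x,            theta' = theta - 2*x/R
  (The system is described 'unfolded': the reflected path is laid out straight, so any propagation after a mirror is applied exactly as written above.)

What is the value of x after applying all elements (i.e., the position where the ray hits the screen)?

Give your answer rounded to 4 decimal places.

Initial: x=-6.0000 theta=0.5000
After 1 (propagate distance d=29): x=8.5000 theta=0.5000
After 2 (thin lens f=-19): x=8.5000 theta=18/19 (≈0.9474)
After 3 (propagate distance d=33): x=1511/38 (≈39.7632) theta=18/19 (≈0.9474)
After 4 (thin lens f=49): x=1511/38 (≈39.7632) theta=253/1862 (≈0.1359)
After 5 (propagate distance d=33 (to screen)): x=41194/931 (≈44.2470) theta=253/1862 (≈0.1359)
Rounded to 4 decimal places: x = 44.2470

Answer: 44.2470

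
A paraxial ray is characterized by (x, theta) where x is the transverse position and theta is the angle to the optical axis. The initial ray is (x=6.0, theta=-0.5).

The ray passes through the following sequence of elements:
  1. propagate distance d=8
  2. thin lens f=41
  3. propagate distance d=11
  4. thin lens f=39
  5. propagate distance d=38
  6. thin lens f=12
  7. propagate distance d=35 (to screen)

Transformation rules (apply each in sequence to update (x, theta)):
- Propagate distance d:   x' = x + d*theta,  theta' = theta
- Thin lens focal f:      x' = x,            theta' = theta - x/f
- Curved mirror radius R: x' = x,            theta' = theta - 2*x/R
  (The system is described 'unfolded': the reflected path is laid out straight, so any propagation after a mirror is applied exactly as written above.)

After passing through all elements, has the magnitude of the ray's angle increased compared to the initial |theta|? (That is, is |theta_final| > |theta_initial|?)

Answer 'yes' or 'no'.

Initial: x=6.0000 theta=-0.5000
After 1 (propagate distance d=8): x=2.0000 theta=-0.5000
After 2 (thin lens f=41): x=2.0000 theta=-45/82 (≈-0.5488)
After 3 (propagate distance d=11): x=-331/82 (≈-4.0366) theta=-45/82 (≈-0.5488)
After 4 (thin lens f=39): x=-331/82 (≈-4.0366) theta=-712/1599 (≈-0.4453)
After 5 (propagate distance d=38): x=-67021/3198 (≈-20.9572) theta=-712/1599 (≈-0.4453)
After 6 (thin lens f=12): x=-67021/3198 (≈-20.9572) theta=3841/2952 (≈1.3012)
After 7 (propagate distance d=35 (to screen)): x=943403/38376 (≈24.5832) theta=3841/2952 (≈1.3012)
|theta_initial|=0.5000 |theta_final|=3841/2952 (≈1.3012) -> increased

Answer: yes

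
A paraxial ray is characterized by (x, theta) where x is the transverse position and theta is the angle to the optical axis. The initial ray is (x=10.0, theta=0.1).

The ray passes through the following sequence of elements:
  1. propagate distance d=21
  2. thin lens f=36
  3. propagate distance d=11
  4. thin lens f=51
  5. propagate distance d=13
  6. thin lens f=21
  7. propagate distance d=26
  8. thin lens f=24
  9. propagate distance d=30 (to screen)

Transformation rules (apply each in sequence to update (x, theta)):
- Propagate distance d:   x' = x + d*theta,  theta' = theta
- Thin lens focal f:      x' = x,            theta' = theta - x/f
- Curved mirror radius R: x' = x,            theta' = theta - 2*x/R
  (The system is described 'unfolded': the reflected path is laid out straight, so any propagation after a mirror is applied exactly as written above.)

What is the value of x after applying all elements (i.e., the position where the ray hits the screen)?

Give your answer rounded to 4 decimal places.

Answer: -15.4187

Derivation:
Initial: x=10.0000 theta=0.1000
After 1 (propagate distance d=21): x=12.1000 theta=0.1000
After 2 (thin lens f=36): x=12.1000 theta=-17/72 (≈-0.2361)
After 3 (propagate distance d=11): x=3421/360 (≈9.5028) theta=-17/72 (≈-0.2361)
After 4 (thin lens f=51): x=3421/360 (≈9.5028) theta=-1939/4590 (≈-0.4224)
After 5 (propagate distance d=13): x=73643/18360 (≈4.0111) theta=-1939/4590 (≈-0.4224)
After 6 (thin lens f=21): x=73643/18360 (≈4.0111) theta=-236519/385560 (≈-0.6134)
After 7 (propagate distance d=26): x=-4602991/385560 (≈-11.9385) theta=-236519/385560 (≈-0.6134)
After 8 (thin lens f=24): x=-4602991/385560 (≈-11.9385) theta=-12629/108864 (≈-0.1160)
After 9 (propagate distance d=30 (to screen)): x=-23779289/1542240 (≈-15.4187) theta=-12629/108864 (≈-0.1160)
Rounded to 4 decimal places: x = -15.4187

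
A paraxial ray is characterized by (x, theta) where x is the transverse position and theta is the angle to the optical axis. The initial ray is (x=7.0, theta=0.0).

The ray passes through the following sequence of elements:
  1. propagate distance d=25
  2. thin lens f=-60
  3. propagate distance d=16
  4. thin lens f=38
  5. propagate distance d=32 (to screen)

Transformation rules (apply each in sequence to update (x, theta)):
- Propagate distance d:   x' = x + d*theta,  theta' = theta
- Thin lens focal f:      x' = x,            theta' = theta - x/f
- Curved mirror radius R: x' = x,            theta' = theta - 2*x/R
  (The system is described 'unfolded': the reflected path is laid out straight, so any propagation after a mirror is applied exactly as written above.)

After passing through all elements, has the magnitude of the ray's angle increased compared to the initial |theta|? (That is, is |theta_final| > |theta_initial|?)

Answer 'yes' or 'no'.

Answer: yes

Derivation:
Initial: x=7.0000 theta=0.0000
After 1 (propagate distance d=25): x=7.0000 theta=0.0000
After 2 (thin lens f=-60): x=7.0000 theta=7/60 (≈0.1167)
After 3 (propagate distance d=16): x=133/15 (≈8.8667) theta=7/60 (≈0.1167)
After 4 (thin lens f=38): x=133/15 (≈8.8667) theta=-7/60 (≈-0.1167)
After 5 (propagate distance d=32 (to screen)): x=77/15 (≈5.1333) theta=-7/60 (≈-0.1167)
|theta_initial|=0.0000 |theta_final|=7/60 (≈0.1167) -> increased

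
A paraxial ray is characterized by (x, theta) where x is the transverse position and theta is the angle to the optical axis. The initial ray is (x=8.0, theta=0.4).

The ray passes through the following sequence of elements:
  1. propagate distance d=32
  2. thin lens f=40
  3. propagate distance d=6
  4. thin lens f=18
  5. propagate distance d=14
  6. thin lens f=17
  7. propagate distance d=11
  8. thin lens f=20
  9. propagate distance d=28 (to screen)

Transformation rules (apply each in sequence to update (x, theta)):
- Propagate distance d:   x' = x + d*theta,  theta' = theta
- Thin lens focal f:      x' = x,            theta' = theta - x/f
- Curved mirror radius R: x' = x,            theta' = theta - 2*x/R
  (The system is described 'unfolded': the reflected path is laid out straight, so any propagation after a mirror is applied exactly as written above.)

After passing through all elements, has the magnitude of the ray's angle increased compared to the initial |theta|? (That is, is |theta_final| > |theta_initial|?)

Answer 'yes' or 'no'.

Answer: yes

Derivation:
Initial: x=8.0000 theta=0.4000
After 1 (propagate distance d=32): x=20.8000 theta=0.4000
After 2 (thin lens f=40): x=20.8000 theta=-0.1200
After 3 (propagate distance d=6): x=20.0800 theta=-0.1200
After 4 (thin lens f=18): x=20.0800 theta=-278/225 (≈-1.2356)
After 5 (propagate distance d=14): x=626/225 (≈2.7822) theta=-278/225 (≈-1.2356)
After 6 (thin lens f=17): x=626/225 (≈2.7822) theta=-1784/1275 (≈-1.3992)
After 7 (propagate distance d=11): x=-9646/765 (≈-12.6092) theta=-1784/1275 (≈-1.3992)
After 8 (thin lens f=20): x=-9646/765 (≈-12.6092) theta=-5881/7650 (≈-0.7688)
After 9 (propagate distance d=28 (to screen)): x=-130564/3825 (≈-34.1344) theta=-5881/7650 (≈-0.7688)
|theta_initial|=0.4000 |theta_final|=5881/7650 (≈0.7688) -> increased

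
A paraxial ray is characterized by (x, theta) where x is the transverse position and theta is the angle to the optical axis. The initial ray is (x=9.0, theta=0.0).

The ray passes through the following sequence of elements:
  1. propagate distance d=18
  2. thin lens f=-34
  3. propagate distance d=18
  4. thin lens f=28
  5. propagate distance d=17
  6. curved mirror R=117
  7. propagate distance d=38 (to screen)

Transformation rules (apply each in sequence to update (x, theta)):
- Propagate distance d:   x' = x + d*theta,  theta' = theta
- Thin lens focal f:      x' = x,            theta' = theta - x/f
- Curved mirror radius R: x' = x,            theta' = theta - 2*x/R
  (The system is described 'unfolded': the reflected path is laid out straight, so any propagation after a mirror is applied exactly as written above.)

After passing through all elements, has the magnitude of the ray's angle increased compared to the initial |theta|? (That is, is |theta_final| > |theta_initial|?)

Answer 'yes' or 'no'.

Answer: yes

Derivation:
Initial: x=9.0000 theta=0.0000
After 1 (propagate distance d=18): x=9.0000 theta=0.0000
After 2 (thin lens f=-34): x=9.0000 theta=9/34 (≈0.2647)
After 3 (propagate distance d=18): x=234/17 (≈13.7647) theta=9/34 (≈0.2647)
After 4 (thin lens f=28): x=234/17 (≈13.7647) theta=-27/119 (≈-0.2269)
After 5 (propagate distance d=17): x=1179/119 (≈9.9076) theta=-27/119 (≈-0.2269)
After 6 (curved mirror R=117): x=1179/119 (≈9.9076) theta=-613/1547 (≈-0.3963)
After 7 (propagate distance d=38 (to screen)): x=-7967/1547 (≈-5.1500) theta=-613/1547 (≈-0.3963)
|theta_initial|=0.0000 |theta_final|=613/1547 (≈0.3963) -> increased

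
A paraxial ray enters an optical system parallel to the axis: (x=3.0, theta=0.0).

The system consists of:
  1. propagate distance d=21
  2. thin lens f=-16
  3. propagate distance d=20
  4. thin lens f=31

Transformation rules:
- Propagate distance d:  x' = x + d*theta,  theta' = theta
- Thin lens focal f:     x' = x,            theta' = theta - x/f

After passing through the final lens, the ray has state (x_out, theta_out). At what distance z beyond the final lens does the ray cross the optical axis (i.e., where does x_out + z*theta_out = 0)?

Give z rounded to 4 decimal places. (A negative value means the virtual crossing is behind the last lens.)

Answer: 223.2000

Derivation:
Initial: x=3.0000 theta=0.0000
After 1 (propagate distance d=21): x=3.0000 theta=0.0000
After 2 (thin lens f=-16): x=3.0000 theta=0.1875
After 3 (propagate distance d=20): x=6.7500 theta=0.1875
After 4 (thin lens f=31): x=6.7500 theta=-15/496 (≈-0.0302)
z_focus = -x_out/theta_out = -(6.7500)/(-15/496) = 223.2000
Rounded to 4 decimal places: z = 223.2000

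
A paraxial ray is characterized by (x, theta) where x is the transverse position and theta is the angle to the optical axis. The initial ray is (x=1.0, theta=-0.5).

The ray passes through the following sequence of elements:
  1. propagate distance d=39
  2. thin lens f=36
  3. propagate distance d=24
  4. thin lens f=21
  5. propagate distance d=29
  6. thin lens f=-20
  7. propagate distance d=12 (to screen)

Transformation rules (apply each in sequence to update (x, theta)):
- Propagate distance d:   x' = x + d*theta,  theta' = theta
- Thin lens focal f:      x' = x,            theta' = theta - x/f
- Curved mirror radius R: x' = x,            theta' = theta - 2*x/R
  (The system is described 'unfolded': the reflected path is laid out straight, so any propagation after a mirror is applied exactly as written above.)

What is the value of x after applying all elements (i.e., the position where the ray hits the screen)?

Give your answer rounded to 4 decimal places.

Answer: 22.2651

Derivation:
Initial: x=1.0000 theta=-0.5000
After 1 (propagate distance d=39): x=-18.5000 theta=-0.5000
After 2 (thin lens f=36): x=-18.5000 theta=1/72 (≈0.0139)
After 3 (propagate distance d=24): x=-109/6 (≈-18.1667) theta=1/72 (≈0.0139)
After 4 (thin lens f=21): x=-109/6 (≈-18.1667) theta=443/504 (≈0.8790)
After 5 (propagate distance d=29): x=3691/504 (≈7.3234) theta=443/504 (≈0.8790)
After 6 (thin lens f=-20): x=3691/504 (≈7.3234) theta=1793/1440 (≈1.2451)
After 7 (propagate distance d=12 (to screen)): x=14027/630 (≈22.2651) theta=1793/1440 (≈1.2451)
Rounded to 4 decimal places: x = 22.2651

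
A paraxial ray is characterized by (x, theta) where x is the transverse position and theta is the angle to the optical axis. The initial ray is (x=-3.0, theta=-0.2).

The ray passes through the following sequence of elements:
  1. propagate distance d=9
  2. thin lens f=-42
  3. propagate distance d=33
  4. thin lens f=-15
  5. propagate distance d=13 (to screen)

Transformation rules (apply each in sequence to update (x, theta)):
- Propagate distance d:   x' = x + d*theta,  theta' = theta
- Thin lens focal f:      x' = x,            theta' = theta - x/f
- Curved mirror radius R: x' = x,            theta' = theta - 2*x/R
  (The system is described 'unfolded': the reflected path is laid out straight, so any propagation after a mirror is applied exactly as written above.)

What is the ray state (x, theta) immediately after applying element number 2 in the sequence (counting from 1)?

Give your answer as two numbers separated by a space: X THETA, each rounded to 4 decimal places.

Answer: -4.8000 -0.3143

Derivation:
Initial: x=-3.0000 theta=-0.2000
After 1 (propagate distance d=9): x=-4.8000 theta=-0.2000
After 2 (thin lens f=-42): x=-4.8000 theta=-11/35 (≈-0.3143)
Rounded to 4 decimal places: x = -4.8000, theta = -0.3143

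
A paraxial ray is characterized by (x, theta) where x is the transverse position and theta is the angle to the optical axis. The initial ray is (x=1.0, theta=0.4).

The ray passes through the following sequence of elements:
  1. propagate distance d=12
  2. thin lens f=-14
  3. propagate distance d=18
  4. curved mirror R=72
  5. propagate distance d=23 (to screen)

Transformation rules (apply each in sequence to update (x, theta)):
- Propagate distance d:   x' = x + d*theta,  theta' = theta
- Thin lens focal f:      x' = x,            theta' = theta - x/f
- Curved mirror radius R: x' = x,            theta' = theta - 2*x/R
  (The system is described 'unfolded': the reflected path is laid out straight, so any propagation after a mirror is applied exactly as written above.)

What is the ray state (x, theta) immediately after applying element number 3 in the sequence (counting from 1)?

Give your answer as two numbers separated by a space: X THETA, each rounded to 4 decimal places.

Initial: x=1.0000 theta=0.4000
After 1 (propagate distance d=12): x=5.8000 theta=0.4000
After 2 (thin lens f=-14): x=5.8000 theta=57/70 (≈0.8143)
After 3 (propagate distance d=18): x=716/35 (≈20.4571) theta=57/70 (≈0.8143)
Rounded to 4 decimal places: x = 20.4571, theta = 0.8143

Answer: 20.4571 0.8143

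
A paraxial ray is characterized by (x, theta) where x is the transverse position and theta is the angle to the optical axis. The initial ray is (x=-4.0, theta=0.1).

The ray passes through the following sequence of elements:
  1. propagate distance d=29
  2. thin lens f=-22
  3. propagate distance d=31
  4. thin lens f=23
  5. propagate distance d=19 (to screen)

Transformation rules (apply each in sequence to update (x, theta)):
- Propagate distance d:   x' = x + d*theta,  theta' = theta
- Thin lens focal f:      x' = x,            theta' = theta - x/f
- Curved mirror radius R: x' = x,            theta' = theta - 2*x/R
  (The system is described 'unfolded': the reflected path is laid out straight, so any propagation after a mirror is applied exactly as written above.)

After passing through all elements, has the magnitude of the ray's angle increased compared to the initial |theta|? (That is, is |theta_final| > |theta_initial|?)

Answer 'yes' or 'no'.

Answer: no

Derivation:
Initial: x=-4.0000 theta=0.1000
After 1 (propagate distance d=29): x=-1.1000 theta=0.1000
After 2 (thin lens f=-22): x=-1.1000 theta=0.0500
After 3 (propagate distance d=31): x=0.4500 theta=0.0500
After 4 (thin lens f=23): x=0.4500 theta=7/230 (≈0.0304)
After 5 (propagate distance d=19 (to screen)): x=473/460 (≈1.0283) theta=7/230 (≈0.0304)
|theta_initial|=0.1000 |theta_final|=7/230 (≈0.0304) -> not increased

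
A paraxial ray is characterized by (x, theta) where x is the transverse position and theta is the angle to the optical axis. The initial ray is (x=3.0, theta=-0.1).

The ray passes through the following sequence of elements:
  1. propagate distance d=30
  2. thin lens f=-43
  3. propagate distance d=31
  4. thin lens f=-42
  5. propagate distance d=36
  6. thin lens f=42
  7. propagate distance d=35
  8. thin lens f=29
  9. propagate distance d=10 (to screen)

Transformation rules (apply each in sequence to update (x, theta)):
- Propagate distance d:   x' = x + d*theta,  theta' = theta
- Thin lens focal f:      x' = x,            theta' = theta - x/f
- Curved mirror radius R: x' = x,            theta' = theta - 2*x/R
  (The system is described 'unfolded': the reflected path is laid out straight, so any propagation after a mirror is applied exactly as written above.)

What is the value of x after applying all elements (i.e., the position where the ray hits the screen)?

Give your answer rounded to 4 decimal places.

Answer: -4.5176

Derivation:
Initial: x=3.0000 theta=-0.1000
After 1 (propagate distance d=30): x=0.0000 theta=-0.1000
After 2 (thin lens f=-43): x=0.0000 theta=-0.1000
After 3 (propagate distance d=31): x=-3.1000 theta=-0.1000
After 4 (thin lens f=-42): x=-3.1000 theta=-73/420 (≈-0.1738)
After 5 (propagate distance d=36): x=-131/14 (≈-9.3571) theta=-73/420 (≈-0.1738)
After 6 (thin lens f=42): x=-131/14 (≈-9.3571) theta=12/245 (≈0.0490)
After 7 (propagate distance d=35): x=-107/14 (≈-7.6429) theta=12/245 (≈0.0490)
After 8 (thin lens f=29): x=-107/14 (≈-7.6429) theta=4441/14210 (≈0.3125)
After 9 (propagate distance d=10 (to screen)): x=-12839/2842 (≈-4.5176) theta=4441/14210 (≈0.3125)
Rounded to 4 decimal places: x = -4.5176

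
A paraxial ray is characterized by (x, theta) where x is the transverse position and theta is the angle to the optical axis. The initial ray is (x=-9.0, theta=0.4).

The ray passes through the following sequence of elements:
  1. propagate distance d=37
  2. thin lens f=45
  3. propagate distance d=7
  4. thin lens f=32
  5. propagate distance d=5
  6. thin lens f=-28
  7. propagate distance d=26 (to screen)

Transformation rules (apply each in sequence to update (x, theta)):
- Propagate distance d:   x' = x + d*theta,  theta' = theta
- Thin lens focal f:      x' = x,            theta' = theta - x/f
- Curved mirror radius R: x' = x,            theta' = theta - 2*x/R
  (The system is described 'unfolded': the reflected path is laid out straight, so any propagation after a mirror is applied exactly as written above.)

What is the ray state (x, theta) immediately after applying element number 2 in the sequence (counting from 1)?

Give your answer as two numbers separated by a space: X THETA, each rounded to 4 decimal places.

Initial: x=-9.0000 theta=0.4000
After 1 (propagate distance d=37): x=5.8000 theta=0.4000
After 2 (thin lens f=45): x=5.8000 theta=61/225 (≈0.2711)
Rounded to 4 decimal places: x = 5.8000, theta = 0.2711

Answer: 5.8000 0.2711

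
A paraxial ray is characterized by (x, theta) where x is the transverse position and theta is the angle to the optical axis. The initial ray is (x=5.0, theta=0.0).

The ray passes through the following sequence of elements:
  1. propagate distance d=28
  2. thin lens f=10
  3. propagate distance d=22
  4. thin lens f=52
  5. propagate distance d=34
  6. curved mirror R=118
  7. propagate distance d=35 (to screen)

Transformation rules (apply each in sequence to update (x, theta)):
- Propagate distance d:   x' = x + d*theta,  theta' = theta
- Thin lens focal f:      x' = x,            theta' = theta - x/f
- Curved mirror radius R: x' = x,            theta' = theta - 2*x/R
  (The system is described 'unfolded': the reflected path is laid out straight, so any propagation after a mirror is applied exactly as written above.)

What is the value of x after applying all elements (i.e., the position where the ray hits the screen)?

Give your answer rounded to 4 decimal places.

Initial: x=5.0000 theta=0.0000
After 1 (propagate distance d=28): x=5.0000 theta=0.0000
After 2 (thin lens f=10): x=5.0000 theta=-0.5000
After 3 (propagate distance d=22): x=-6.0000 theta=-0.5000
After 4 (thin lens f=52): x=-6.0000 theta=-5/13 (≈-0.3846)
After 5 (propagate distance d=34): x=-248/13 (≈-19.0769) theta=-5/13 (≈-0.3846)
After 6 (curved mirror R=118): x=-248/13 (≈-19.0769) theta=-47/767 (≈-0.0613)
After 7 (propagate distance d=35 (to screen)): x=-16277/767 (≈-21.2216) theta=-47/767 (≈-0.0613)
Rounded to 4 decimal places: x = -21.2216

Answer: -21.2216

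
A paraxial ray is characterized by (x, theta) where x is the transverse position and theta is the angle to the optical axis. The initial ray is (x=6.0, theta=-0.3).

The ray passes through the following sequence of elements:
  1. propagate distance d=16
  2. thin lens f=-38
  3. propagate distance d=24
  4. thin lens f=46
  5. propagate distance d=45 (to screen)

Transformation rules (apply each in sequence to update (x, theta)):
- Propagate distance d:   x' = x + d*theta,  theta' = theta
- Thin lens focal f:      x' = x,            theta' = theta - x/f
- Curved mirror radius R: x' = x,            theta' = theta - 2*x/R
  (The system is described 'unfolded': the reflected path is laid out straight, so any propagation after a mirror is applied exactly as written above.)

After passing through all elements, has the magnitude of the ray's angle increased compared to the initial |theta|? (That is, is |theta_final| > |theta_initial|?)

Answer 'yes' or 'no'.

Initial: x=6.0000 theta=-0.3000
After 1 (propagate distance d=16): x=1.2000 theta=-0.3000
After 2 (thin lens f=-38): x=1.2000 theta=-51/190 (≈-0.2684)
After 3 (propagate distance d=24): x=-498/95 (≈-5.2421) theta=-51/190 (≈-0.2684)
After 4 (thin lens f=46): x=-498/95 (≈-5.2421) theta=-135/874 (≈-0.1545)
After 5 (propagate distance d=45 (to screen)): x=-53283/4370 (≈-12.1929) theta=-135/874 (≈-0.1545)
|theta_initial|=0.3000 |theta_final|=135/874 (≈0.1545) -> not increased

Answer: no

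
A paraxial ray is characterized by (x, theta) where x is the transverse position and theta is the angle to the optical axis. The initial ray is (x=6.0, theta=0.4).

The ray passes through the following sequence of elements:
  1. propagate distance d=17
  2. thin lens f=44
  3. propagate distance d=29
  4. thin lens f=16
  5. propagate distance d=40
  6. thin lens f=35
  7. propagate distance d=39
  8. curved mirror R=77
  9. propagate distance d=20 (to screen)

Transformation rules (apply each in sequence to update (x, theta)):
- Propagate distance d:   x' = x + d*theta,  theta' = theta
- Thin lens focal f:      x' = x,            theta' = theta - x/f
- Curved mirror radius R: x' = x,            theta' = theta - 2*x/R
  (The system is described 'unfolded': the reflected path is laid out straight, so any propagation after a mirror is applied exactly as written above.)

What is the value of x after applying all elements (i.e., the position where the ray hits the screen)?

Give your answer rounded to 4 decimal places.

Answer: -22.1610

Derivation:
Initial: x=6.0000 theta=0.4000
After 1 (propagate distance d=17): x=12.8000 theta=0.4000
After 2 (thin lens f=44): x=12.8000 theta=6/55 (≈0.1091)
After 3 (propagate distance d=29): x=878/55 (≈15.9636) theta=6/55 (≈0.1091)
After 4 (thin lens f=16): x=878/55 (≈15.9636) theta=-391/440 (≈-0.8886)
After 5 (propagate distance d=40): x=-1077/55 (≈-19.5818) theta=-391/440 (≈-0.8886)
After 6 (thin lens f=35): x=-1077/55 (≈-19.5818) theta=-5069/15400 (≈-0.3292)
After 7 (propagate distance d=39): x=-499251/15400 (≈-32.4189) theta=-5069/15400 (≈-0.3292)
After 8 (curved mirror R=77): x=-499251/15400 (≈-32.4189) theta=608189/1185800 (≈0.5129)
After 9 (propagate distance d=20 (to screen)): x=-26278547/1185800 (≈-22.1610) theta=608189/1185800 (≈0.5129)
Rounded to 4 decimal places: x = -22.1610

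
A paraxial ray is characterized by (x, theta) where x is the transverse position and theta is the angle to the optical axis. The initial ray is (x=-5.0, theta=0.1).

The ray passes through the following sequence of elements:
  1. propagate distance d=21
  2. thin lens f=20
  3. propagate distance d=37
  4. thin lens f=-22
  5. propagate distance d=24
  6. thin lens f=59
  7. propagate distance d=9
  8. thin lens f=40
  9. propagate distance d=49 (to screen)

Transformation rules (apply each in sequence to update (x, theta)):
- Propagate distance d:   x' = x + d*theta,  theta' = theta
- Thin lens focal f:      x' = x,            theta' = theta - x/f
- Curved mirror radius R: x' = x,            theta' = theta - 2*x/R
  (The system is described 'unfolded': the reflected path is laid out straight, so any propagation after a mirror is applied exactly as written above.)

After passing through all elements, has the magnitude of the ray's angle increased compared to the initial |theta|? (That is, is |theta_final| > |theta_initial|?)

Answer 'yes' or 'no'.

Answer: yes

Derivation:
Initial: x=-5.0000 theta=0.1000
After 1 (propagate distance d=21): x=-2.9000 theta=0.1000
After 2 (thin lens f=20): x=-2.9000 theta=0.2450
After 3 (propagate distance d=37): x=6.1650 theta=0.2450
After 4 (thin lens f=-22): x=6.1650 theta=2311/4400 (≈0.5252)
After 5 (propagate distance d=24): x=8259/440 (≈18.7705) theta=2311/4400 (≈0.5252)
After 6 (thin lens f=59): x=8259/440 (≈18.7705) theta=53759/259600 (≈0.2071)
After 7 (propagate distance d=9): x=5356641/259600 (≈20.6342) theta=53759/259600 (≈0.2071)
After 8 (thin lens f=40): x=5356641/259600 (≈20.6342) theta=-3206281/10384000 (≈-0.3088)
After 9 (propagate distance d=49 (to screen)): x=57157871/10384000 (≈5.5044) theta=-3206281/10384000 (≈-0.3088)
|theta_initial|=0.1000 |theta_final|=3206281/10384000 (≈0.3088) -> increased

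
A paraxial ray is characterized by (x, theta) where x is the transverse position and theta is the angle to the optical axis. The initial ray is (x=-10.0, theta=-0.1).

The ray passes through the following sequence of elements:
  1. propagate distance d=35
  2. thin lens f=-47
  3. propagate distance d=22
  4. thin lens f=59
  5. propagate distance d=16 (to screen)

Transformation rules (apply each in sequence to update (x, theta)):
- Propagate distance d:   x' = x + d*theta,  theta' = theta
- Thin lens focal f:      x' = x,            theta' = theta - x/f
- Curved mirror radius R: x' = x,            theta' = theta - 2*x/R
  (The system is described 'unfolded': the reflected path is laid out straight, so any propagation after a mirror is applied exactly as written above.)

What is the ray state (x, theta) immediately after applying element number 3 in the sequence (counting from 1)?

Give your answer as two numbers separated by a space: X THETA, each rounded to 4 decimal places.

Initial: x=-10.0000 theta=-0.1000
After 1 (propagate distance d=35): x=-13.5000 theta=-0.1000
After 2 (thin lens f=-47): x=-13.5000 theta=-91/235 (≈-0.3872)
After 3 (propagate distance d=22): x=-10349/470 (≈-22.0191) theta=-91/235 (≈-0.3872)
Rounded to 4 decimal places: x = -22.0191, theta = -0.3872

Answer: -22.0191 -0.3872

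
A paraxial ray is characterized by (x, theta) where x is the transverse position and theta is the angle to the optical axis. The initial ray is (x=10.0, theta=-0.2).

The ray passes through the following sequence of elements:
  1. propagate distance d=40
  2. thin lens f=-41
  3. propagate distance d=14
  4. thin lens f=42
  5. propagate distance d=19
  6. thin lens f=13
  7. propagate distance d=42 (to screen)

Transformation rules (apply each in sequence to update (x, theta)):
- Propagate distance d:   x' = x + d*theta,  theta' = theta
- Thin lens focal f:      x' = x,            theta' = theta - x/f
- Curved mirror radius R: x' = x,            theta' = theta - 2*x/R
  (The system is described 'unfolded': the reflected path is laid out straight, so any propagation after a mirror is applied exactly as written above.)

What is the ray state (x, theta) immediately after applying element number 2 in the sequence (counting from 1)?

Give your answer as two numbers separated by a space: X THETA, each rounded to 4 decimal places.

Answer: 2.0000 -0.1512

Derivation:
Initial: x=10.0000 theta=-0.2000
After 1 (propagate distance d=40): x=2.0000 theta=-0.2000
After 2 (thin lens f=-41): x=2.0000 theta=-31/205 (≈-0.1512)
Rounded to 4 decimal places: x = 2.0000, theta = -0.1512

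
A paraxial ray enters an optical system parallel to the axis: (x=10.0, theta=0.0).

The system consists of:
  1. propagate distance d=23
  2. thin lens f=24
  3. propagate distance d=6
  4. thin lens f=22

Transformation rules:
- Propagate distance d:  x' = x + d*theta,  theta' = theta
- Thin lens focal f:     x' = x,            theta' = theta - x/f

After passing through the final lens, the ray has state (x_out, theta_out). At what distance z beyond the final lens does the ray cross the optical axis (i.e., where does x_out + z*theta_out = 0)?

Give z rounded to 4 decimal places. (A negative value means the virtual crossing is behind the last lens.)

Initial: x=10.0000 theta=0.0000
After 1 (propagate distance d=23): x=10.0000 theta=0.0000
After 2 (thin lens f=24): x=10.0000 theta=-5/12 (≈-0.4167)
After 3 (propagate distance d=6): x=7.5000 theta=-5/12 (≈-0.4167)
After 4 (thin lens f=22): x=7.5000 theta=-25/33 (≈-0.7576)
z_focus = -x_out/theta_out = -(7.5000)/(-25/33) = 9.9000
Rounded to 4 decimal places: z = 9.9000

Answer: 9.9000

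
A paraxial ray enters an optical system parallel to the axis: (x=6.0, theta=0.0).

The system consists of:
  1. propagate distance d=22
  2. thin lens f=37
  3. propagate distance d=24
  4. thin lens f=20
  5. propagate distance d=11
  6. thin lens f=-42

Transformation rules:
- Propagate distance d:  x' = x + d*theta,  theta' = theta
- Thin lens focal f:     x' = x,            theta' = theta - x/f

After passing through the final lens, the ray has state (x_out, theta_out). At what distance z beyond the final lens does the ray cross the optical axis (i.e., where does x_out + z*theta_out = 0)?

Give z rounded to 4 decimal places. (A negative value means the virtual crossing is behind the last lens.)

Answer: -2.9053

Derivation:
Initial: x=6.0000 theta=0.0000
After 1 (propagate distance d=22): x=6.0000 theta=0.0000
After 2 (thin lens f=37): x=6.0000 theta=-6/37 (≈-0.1622)
After 3 (propagate distance d=24): x=78/37 (≈2.1081) theta=-6/37 (≈-0.1622)
After 4 (thin lens f=20): x=78/37 (≈2.1081) theta=-99/370 (≈-0.2676)
After 5 (propagate distance d=11): x=-309/370 (≈-0.8351) theta=-99/370 (≈-0.2676)
After 6 (thin lens f=-42): x=-309/370 (≈-0.8351) theta=-1489/5180 (≈-0.2875)
z_focus = -x_out/theta_out = -(-309/370)/(-1489/5180) = -4326/1489 ≈ -2.9053
Rounded to 4 decimal places: z = -2.9053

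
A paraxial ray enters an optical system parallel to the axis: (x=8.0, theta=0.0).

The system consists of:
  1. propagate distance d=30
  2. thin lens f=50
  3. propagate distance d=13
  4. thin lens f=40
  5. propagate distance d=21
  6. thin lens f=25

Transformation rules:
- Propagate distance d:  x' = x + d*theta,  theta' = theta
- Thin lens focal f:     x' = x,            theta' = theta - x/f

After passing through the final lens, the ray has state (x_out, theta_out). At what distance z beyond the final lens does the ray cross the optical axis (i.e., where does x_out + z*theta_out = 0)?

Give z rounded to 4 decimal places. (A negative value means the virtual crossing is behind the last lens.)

Answer: -1.9155

Derivation:
Initial: x=8.0000 theta=0.0000
After 1 (propagate distance d=30): x=8.0000 theta=0.0000
After 2 (thin lens f=50): x=8.0000 theta=-0.1600
After 3 (propagate distance d=13): x=5.9200 theta=-0.1600
After 4 (thin lens f=40): x=5.9200 theta=-0.3080
After 5 (propagate distance d=21): x=-0.5480 theta=-0.3080
After 6 (thin lens f=25): x=-0.5480 theta=-894/3125 (≈-0.2861)
z_focus = -x_out/theta_out = -(-0.5480)/(-894/3125) = -3425/1788 ≈ -1.9155
Rounded to 4 decimal places: z = -1.9155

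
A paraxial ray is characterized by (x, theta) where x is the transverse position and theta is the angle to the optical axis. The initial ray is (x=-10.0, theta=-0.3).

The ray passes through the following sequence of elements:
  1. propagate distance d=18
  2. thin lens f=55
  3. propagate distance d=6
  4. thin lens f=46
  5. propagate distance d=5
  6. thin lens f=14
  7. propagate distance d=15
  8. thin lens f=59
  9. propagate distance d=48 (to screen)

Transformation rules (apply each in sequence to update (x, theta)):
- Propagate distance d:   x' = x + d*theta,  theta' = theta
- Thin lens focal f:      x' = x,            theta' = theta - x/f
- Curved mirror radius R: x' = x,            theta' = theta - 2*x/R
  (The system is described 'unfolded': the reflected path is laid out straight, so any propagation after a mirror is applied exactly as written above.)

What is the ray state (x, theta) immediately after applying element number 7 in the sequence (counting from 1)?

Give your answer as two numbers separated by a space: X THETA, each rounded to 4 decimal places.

Initial: x=-10.0000 theta=-0.3000
After 1 (propagate distance d=18): x=-15.4000 theta=-0.3000
After 2 (thin lens f=55): x=-15.4000 theta=-0.0200
After 3 (propagate distance d=6): x=-15.5200 theta=-0.0200
After 4 (thin lens f=46): x=-15.5200 theta=73/230 (≈0.3174)
After 5 (propagate distance d=5): x=-16023/1150 (≈-13.9330) theta=73/230 (≈0.3174)
After 6 (thin lens f=14): x=-16023/1150 (≈-13.9330) theta=3019/2300 (≈1.3126)
After 7 (propagate distance d=15): x=13239/2300 (≈5.7561) theta=3019/2300 (≈1.3126)
Rounded to 4 decimal places: x = 5.7561, theta = 1.3126

Answer: 5.7561 1.3126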